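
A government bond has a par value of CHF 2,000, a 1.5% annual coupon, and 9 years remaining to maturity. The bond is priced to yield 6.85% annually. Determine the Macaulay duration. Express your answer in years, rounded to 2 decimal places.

Periodic yield y = 0.0685. Discount each cash flow and weight by its year:
  t   CF        PV=CF/(1+0.0685)^t    t·PV
  1        30.00        28.0767        28.0767
  2        30.00        26.2768        52.5536
  3        30.00        24.5922        73.7766
  4        30.00        23.0156        92.0626
  5        30.00        21.5401       107.7007
  6        30.00        20.1592       120.9554
  7        30.00        18.8669       132.0680
  8        30.00        17.6573       141.2586
  9     2,030.00     1,118.2150    10,063.9347
  Σ                  1,298.3999    10,812.3870
Price P = Σ PV = 1,298.3999.
Macaulay duration = Σ(t·PV) / P = 10,812.3870 / 1,298.3999 = 8.32747 years.

8.33 years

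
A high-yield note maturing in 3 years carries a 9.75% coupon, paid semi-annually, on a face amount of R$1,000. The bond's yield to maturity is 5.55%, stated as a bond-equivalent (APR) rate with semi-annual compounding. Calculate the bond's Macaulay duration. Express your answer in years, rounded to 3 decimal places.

Periodic yield y = 0.02775. Discount each cash flow and weight by its period:
  t   CF        PV=CF/(1+0.02775)^t    t·PV
  1        48.75        47.4337        47.4337
  2        48.75        46.1530        92.3059
  3        48.75        44.9068       134.7204
  4        48.75        43.6943       174.7772
  5        48.75        42.5145       212.5726
  6     1,048.75       889.9120     5,339.4720
  Σ                  1,114.6143     6,001.2818
Price P = Σ PV = 1,114.6143.
Macaulay duration = Σ(t·PV) / P = 6,001.2818 / 1,114.6143 = 5.38418 half-year periods.
In years: 5.38418 / 2 = 2.69209 years.

2.692 years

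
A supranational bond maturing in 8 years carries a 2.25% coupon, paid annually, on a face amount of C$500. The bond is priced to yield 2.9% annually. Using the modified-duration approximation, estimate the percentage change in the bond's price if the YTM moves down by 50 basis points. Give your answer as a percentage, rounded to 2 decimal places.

+3.59%

Periodic yield y = 0.029. Modified duration first:
  t   CF        PV=CF/(1+0.029)^t    t·PV
  1        11.25        10.9329        10.9329
  2        11.25        10.6248        21.2496
  3        11.25        10.3254        30.9762
  4        11.25        10.0344        40.1376
  5        11.25         9.7516        48.7580
  6        11.25         9.4768        56.8606
  7        11.25         9.2097        64.4678
  8       511.25       406.7339     3,253.8708
  Σ                    477.0895     3,527.2536
P = 477.0895; D_Mac = 7.39328 yrs; D_mod = 7.39328/(1+0.029) = 7.18491 yrs.
ΔP/P ≈ -D_mod · Δy = -7.18491 × (-0.005) = +0.035925 = +3.5925%.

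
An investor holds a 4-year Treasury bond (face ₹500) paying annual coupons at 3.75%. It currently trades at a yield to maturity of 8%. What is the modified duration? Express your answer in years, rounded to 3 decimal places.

3.490 years

Periodic yield y = 0.08. First find Macaulay duration:
  t   CF        PV=CF/(1+0.08)^t    t·PV
  1        18.75        17.3611        17.3611
  2        18.75        16.0751        32.1502
  3        18.75        14.8844        44.6531
  4       518.75       381.2967     1,525.1869
  Σ                    429.6173     1,619.3513
P = 429.6173; Macaulay duration = 1,619.3513 / 429.6173 = 3.76929 years.
Modified duration = D_Mac / (1 + y) = 3.76929 / 1.08 = 3.49008 years.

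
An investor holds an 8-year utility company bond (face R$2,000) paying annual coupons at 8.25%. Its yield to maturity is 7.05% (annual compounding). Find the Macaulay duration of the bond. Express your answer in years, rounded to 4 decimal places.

6.2307 years

Periodic yield y = 0.0705. Discount each cash flow and weight by its year:
  t   CF        PV=CF/(1+0.0705)^t    t·PV
  1       165.00       154.1336       154.1336
  2       165.00       143.9828       287.9656
  3       165.00       134.5005       403.5015
  4       165.00       125.6427       502.5708
  5       165.00       117.3682       586.8412
  6       165.00       109.6387       657.8323
  7       165.00       102.4182       716.9276
  8     2,165.00     1,255.3491    10,042.7931
  Σ                  2,143.0339    13,352.5656
Price P = Σ PV = 2,143.0339.
Macaulay duration = Σ(t·PV) / P = 13,352.5656 / 2,143.0339 = 6.23068 years.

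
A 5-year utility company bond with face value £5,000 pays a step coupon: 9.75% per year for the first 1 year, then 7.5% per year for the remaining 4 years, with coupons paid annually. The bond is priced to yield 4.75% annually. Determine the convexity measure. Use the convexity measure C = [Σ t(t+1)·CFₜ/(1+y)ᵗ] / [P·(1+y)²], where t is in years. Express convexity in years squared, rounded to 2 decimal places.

22.51

With y = 0.0475:
  t   CF        PV=CF/(1+0.0475)^t    t·PV        t(t+1)·PV
  1       487.50       465.3938       465.3938         930.7876
  2       375.00       341.7616       683.5231       2,050.5693
  3       375.00       326.2640       978.7920       3,915.1681
  4       375.00       311.4692     1,245.8769       6,229.3845
  5     5,375.00     4,261.9496    21,309.7480     127,858.4882
  Σ                  5,706.8382    24,683.3339     140,984.3978
P = 5,706.8382.
Convexity = Σ t(t+1)·PV / [P·(1+y)²] = 140,984.3978 / (5,706.8382 × 1.097256) = 22.51477.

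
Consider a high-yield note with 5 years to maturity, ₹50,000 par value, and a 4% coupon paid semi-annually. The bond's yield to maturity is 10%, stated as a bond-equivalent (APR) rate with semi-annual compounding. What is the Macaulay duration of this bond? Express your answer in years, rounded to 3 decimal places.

4.507 years

Periodic yield y = 0.05. Discount each cash flow and weight by its period:
  t   CF        PV=CF/(1+0.05)^t    t·PV
  1     1,000.00       952.3810       952.3810
  2     1,000.00       907.0295     1,814.0590
  3     1,000.00       863.8376     2,591.5128
  4     1,000.00       822.7025     3,290.8099
  5     1,000.00       783.5262     3,917.6308
  6     1,000.00       746.2154     4,477.2924
  7     1,000.00       710.6813     4,974.7693
  8     1,000.00       676.8394     5,414.7149
  9     1,000.00       644.6089     5,801.4802
  10   51,000.00    31,309.5759   313,095.7593
  Σ                 38,417.3976   346,330.4096
Price P = Σ PV = 38,417.3976.
Macaulay duration = Σ(t·PV) / P = 346,330.4096 / 38,417.3976 = 9.01494 half-year periods.
In years: 9.01494 / 2 = 4.50747 years.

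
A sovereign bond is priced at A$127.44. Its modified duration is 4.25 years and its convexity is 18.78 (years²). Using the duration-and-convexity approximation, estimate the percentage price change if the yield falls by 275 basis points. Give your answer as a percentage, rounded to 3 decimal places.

+12.398%

Duration effect: -D_mod·Δy = -4.25 × (-0.0275) = +0.116875
Convexity effect: ½·C·(Δy)² = 0.5 × 18.78 × (-0.0275)² = +0.0071011875
ΔP/P ≈ +0.116875 + 0.0071011875 = +0.1239761875
= +12.39761875%.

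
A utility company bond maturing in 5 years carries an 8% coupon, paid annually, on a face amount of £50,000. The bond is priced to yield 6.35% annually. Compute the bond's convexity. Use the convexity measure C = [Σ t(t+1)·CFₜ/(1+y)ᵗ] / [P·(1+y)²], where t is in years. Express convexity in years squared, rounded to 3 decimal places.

With y = 0.0635:
  t   CF        PV=CF/(1+0.0635)^t    t·PV        t(t+1)·PV
  1     4,000.00     3,761.1660     3,761.1660       7,522.3319
  2     4,000.00     3,536.5923     7,073.1847      21,219.5541
  3     4,000.00     3,325.4277     9,976.2831      39,905.1323
  4     4,000.00     3,126.8714    12,507.4854      62,537.4272
  5    54,000.00    39,692.3021   198,461.5107   1,190,769.0644
  Σ                 53,442.3595   231,779.6299   1,321,953.5098
P = 53,442.3595.
Convexity = Σ t(t+1)·PV / [P·(1+y)²] = 1,321,953.5098 / (53,442.3595 × 1.131032) = 21.87034.

21.870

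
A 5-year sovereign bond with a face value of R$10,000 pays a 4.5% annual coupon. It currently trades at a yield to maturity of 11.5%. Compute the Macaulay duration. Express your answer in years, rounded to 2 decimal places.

4.51 years

Periodic yield y = 0.115. Discount each cash flow and weight by its year:
  t   CF        PV=CF/(1+0.115)^t    t·PV
  1       450.00       403.5874       403.5874
  2       450.00       361.9618       723.9237
  3       450.00       324.6294       973.8883
  4       450.00       291.1475     1,164.5899
  5    10,450.00     6,063.7593    30,318.7965
  Σ                  7,445.0855    33,584.7859
Price P = Σ PV = 7,445.0855.
Macaulay duration = Σ(t·PV) / P = 33,584.7859 / 7,445.0855 = 4.51100 years.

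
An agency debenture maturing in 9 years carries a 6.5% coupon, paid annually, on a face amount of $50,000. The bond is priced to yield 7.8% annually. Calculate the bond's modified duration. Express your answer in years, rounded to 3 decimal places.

Periodic yield y = 0.078. First find Macaulay duration:
  t   CF        PV=CF/(1+0.078)^t    t·PV
  1     3,250.00     3,014.8423     3,014.8423
  2     3,250.00     2,796.6997     5,593.3994
  3     3,250.00     2,594.3411     7,783.0233
  4     3,250.00     2,406.6244     9,626.4976
  5     3,250.00     2,232.4902    11,162.4509
  6     3,250.00     2,070.9556    12,425.7338
  7     3,250.00     1,921.1091    13,447.7639
  8     3,250.00     1,782.1049    14,256.8395
  9    53,250.00    27,086.3674   243,777.3063
  Σ                 45,905.5348   321,087.8572
P = 45,905.5348; Macaulay duration = 321,087.8572 / 45,905.5348 = 6.99453 years.
Modified duration = D_Mac / (1 + y) = 6.99453 / 1.078 = 6.48844 years.

6.488 years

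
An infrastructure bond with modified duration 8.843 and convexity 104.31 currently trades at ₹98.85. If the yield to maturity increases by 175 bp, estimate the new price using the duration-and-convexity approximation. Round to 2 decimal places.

Duration effect: -D_mod·Δy = -8.843 × (+0.0175) = -0.1547525
Convexity effect: ½·C·(Δy)² = 0.5 × 104.31 × (0.0175)² = +0.01597246875
ΔP/P ≈ -0.1547525 + 0.01597246875 = -0.13878003125
New price ≈ 98.85 × (1 - 0.13878003125) = 85.1315939109375.

₹85.13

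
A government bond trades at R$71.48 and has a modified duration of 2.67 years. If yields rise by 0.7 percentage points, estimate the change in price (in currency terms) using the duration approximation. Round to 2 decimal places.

Duration approximation: ΔP/P ≈ -D_mod · Δy = -2.67 × (+0.007) = -0.018690.
ΔP ≈ 71.48 × (-0.018690) = -1.3359612.

-R$1.34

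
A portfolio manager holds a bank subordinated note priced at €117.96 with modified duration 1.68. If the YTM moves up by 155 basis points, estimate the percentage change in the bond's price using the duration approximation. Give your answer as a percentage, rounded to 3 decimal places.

-2.604%

Duration approximation: ΔP/P ≈ -D_mod · Δy = -1.68 × (+0.0155) = -0.026040.
As a percentage: -2.6040%.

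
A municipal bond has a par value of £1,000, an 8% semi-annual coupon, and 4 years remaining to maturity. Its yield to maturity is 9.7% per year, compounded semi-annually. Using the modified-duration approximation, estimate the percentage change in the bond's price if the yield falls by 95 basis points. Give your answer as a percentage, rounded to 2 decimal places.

Periodic yield y = 0.0485. Modified duration first:
  t   CF        PV=CF/(1+0.0485)^t    t·PV
  1        40.00        38.1497        38.1497
  2        40.00        36.3851        72.7701
  3        40.00        34.7020       104.1060
  4        40.00        33.0968       132.3873
  5        40.00        31.5659       157.8294
  6        40.00        30.1057       180.6345
  7        40.00        28.7132       200.9921
  8     1,040.00       712.0096     5,696.0770
  Σ                    944.7280     6,582.9461
P = 944.7280; D_Mac = 6.96809 half-year periods = 3.48404 yrs; D_mod = 3.48404/(1+0.0485) = 3.32288 yrs.
ΔP/P ≈ -D_mod · Δy = -3.32288 × (-0.0095) = +0.031567 = +3.1567%.

+3.16%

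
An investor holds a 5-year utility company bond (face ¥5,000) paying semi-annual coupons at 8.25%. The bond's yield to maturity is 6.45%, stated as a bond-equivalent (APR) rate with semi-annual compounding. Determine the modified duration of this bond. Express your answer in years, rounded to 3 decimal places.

Periodic yield y = 0.03225. First find Macaulay duration:
  t   CF        PV=CF/(1+0.03225)^t    t·PV
  1       206.25       199.8062       199.8062
  2       206.25       193.5638       387.1276
  3       206.25       187.5164       562.5492
  4       206.25       181.6579       726.6318
  5       206.25       175.9825       879.9125
  6       206.25       170.4844     1,022.9063
  7       206.25       165.1580     1,156.1063
  8       206.25       159.9981     1,279.9848
  9       206.25       154.9994     1,394.9943
  10    5,206.25     3,790.3220    37,903.2197
  Σ                  5,379.4888    45,513.2389
P = 5,379.4888; Macaulay duration = 45,513.2389 / 5,379.4888 = 8.46051 half-year periods = 4.23026 years.
Modified duration = D_Mac / (1 + y) = 4.23026 / 1.03225 = 4.09809 years.

4.098 years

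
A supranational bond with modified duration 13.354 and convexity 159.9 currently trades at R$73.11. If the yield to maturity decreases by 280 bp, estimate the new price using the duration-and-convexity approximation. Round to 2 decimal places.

Duration effect: -D_mod·Δy = -13.354 × (-0.028) = +0.373912
Convexity effect: ½·C·(Δy)² = 0.5 × 159.9 × (-0.028)² = +0.0626808
ΔP/P ≈ +0.373912 + 0.0626808 = +0.4365928
New price ≈ 73.11 × (1 + 0.4365928) = 105.029299608.

R$105.03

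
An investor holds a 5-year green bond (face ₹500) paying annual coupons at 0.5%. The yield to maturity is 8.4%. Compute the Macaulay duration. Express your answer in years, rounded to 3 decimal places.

Periodic yield y = 0.084. Discount each cash flow and weight by its year:
  t   CF        PV=CF/(1+0.084)^t    t·PV
  1         2.50         2.3063         2.3063
  2         2.50         2.1276         4.2551
  3         2.50         1.9627         5.8881
  4         2.50         1.8106         7.2424
  5       502.50       335.7296     1,678.6481
  Σ                    343.9367     1,698.3400
Price P = Σ PV = 343.9367.
Macaulay duration = Σ(t·PV) / P = 1,698.3400 / 343.9367 = 4.93794 years.

4.938 years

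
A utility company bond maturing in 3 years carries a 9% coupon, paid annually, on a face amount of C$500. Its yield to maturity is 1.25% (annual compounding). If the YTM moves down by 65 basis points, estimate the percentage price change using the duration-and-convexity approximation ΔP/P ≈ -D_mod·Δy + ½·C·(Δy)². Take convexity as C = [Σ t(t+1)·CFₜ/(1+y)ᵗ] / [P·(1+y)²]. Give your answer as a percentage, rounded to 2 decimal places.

With y = 0.0125:
  t   CF        PV=CF/(1+0.0125)^t    t·PV        t(t+1)·PV
  1        45.00        44.4444        44.4444          88.8889
  2        45.00        43.8957        87.7915         263.3745
  3       545.00       525.0630     1,575.1890       6,300.7559
  Σ                    613.4032     1,707.4249       6,653.0192
P = 613.4032; D_Mac = 2.78353 yrs; D_mod = 2.74916 yrs; C = 10.57993.
Duration effect: -2.74916 × (-0.0065) = +0.017870
Convexity effect: 0.5 × 10.57993 × (-0.0065)² = +0.0002235
ΔP/P ≈ +0.017870 + 0.0002235 = +0.018093 = +1.8093%.

+1.81%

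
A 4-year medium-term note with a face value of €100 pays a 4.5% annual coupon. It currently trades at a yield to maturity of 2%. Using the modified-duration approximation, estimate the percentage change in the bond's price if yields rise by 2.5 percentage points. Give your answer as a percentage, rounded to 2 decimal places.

Periodic yield y = 0.02. Modified duration first:
  t   CF        PV=CF/(1+0.02)^t    t·PV
  1         4.50         4.4118         4.4118
  2         4.50         4.3253         8.6505
  3         4.50         4.2405        12.7214
  4       104.50        96.5418       386.1674
  Σ                    109.5193       411.9510
P = 109.5193; D_Mac = 3.76145 yrs; D_mod = 3.76145/(1+0.02) = 3.68769 yrs.
ΔP/P ≈ -D_mod · Δy = -3.68769 × (+0.025) = -0.092192 = -9.2192%.

-9.22%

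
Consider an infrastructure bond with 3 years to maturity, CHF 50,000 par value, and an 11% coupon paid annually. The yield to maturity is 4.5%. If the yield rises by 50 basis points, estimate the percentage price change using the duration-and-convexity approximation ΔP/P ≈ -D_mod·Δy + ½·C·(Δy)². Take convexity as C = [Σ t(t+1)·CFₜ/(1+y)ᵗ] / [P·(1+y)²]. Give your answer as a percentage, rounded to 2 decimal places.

-1.30%

With y = 0.045:
  t   CF        PV=CF/(1+0.045)^t    t·PV        t(t+1)·PV
  1     5,500.00     5,263.1579     5,263.1579      10,526.3158
  2     5,500.00     5,036.5147    10,073.0295      30,219.0884
  3    55,500.00    48,634.4615   145,903.3846     583,613.5383
  Σ                 58,934.1342   161,239.5719     624,358.9425
P = 58,934.1342; D_Mac = 2.73593 yrs; D_mod = 2.61811 yrs; C = 9.70141.
Duration effect: -2.61811 × (+0.005) = -0.013091
Convexity effect: 0.5 × 9.70141 × (0.005)² = +0.0001213
ΔP/P ≈ -0.013091 + 0.0001213 = -0.012969 = -1.2969%.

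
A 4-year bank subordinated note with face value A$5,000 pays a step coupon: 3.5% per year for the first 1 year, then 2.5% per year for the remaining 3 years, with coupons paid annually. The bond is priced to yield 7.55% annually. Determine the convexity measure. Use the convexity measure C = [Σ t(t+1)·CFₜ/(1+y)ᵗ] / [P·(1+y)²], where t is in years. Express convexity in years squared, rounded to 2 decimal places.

With y = 0.0755:
  t   CF        PV=CF/(1+0.0755)^t    t·PV        t(t+1)·PV
  1       175.00       162.7150       162.7150         325.4300
  2       125.00       108.0660       216.1321         648.3962
  3       125.00       100.4798       301.4394       1,205.7576
  4     5,125.00     3,830.4713    15,321.8851      76,609.4257
  Σ                  4,201.7321    16,002.1716      78,789.0095
P = 4,201.7321.
Convexity = Σ t(t+1)·PV / [P·(1+y)²] = 78,789.0095 / (4,201.7321 × 1.156700) = 16.21125.

16.21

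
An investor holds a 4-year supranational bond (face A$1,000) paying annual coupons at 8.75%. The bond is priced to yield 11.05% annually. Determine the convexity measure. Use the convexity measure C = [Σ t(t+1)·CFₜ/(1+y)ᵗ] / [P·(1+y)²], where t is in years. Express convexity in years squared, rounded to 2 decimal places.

With y = 0.1105:
  t   CF        PV=CF/(1+0.1105)^t    t·PV        t(t+1)·PV
  1        87.50        78.7933        78.7933         157.5867
  2        87.50        70.9530       141.9061         425.7182
  3        87.50        63.8929       191.6786         766.7144
  4     1,087.50       715.0806     2,860.3225      14,301.6126
  Σ                    928.7199     3,272.7005      15,651.6318
P = 928.7199.
Convexity = Σ t(t+1)·PV / [P·(1+y)²] = 15,651.6318 / (928.7199 × 1.233210) = 13.66589.

13.67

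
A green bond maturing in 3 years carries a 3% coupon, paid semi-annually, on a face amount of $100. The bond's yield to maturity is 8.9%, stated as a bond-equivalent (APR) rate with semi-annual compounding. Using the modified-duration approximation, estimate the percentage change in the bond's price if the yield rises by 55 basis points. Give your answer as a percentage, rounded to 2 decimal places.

Periodic yield y = 0.0445. Modified duration first:
  t   CF        PV=CF/(1+0.0445)^t    t·PV
  1         1.50         1.4361         1.4361
  2         1.50         1.3749         2.7498
  3         1.50         1.3163         3.9490
  4         1.50         1.2603         5.0410
  5         1.50         1.2066         6.0328
  6       101.50        78.1655       468.9933
  Σ                     84.7597       488.2020
P = 84.7597; D_Mac = 5.75984 half-year periods = 2.87992 yrs; D_mod = 2.87992/(1+0.0445) = 2.75722 yrs.
ΔP/P ≈ -D_mod · Δy = -2.75722 × (+0.0055) = -0.015165 = -1.5165%.

-1.52%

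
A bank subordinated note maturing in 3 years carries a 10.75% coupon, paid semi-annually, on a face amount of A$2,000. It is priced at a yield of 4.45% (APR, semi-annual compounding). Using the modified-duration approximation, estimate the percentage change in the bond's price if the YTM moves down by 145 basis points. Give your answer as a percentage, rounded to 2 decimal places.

+3.79%

Periodic yield y = 0.02225. Modified duration first:
  t   CF        PV=CF/(1+0.02225)^t    t·PV
  1       107.50       105.1602       105.1602
  2       107.50       102.8713       205.7426
  3       107.50       100.6322       301.8967
  4       107.50        98.4419       393.7676
  5       107.50        96.2992       481.4962
  6     2,107.50     1,846.8213    11,080.9276
  Σ                  2,350.2261    12,568.9909
P = 2,350.2261; D_Mac = 5.34799 half-year periods = 2.67400 yrs; D_mod = 2.67400/(1+0.02225) = 2.61579 yrs.
ΔP/P ≈ -D_mod · Δy = -2.61579 × (-0.0145) = +0.037929 = +3.7929%.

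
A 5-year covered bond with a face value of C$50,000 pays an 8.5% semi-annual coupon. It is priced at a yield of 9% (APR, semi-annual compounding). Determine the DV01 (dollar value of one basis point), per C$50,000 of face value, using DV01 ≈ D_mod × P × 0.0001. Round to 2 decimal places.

C$19.54

Periodic yield y = 0.045.
  t   CF        PV=CF/(1+0.045)^t    t·PV
  1     2,125.00     2,033.4928     2,033.4928
  2     2,125.00     1,945.9261     3,891.8523
  3     2,125.00     1,862.1303     5,586.3909
  4     2,125.00     1,781.9429     7,127.7714
  5     2,125.00     1,705.2085     8,526.0424
  6     2,125.00     1,631.7784     9,790.6707
  7     2,125.00     1,561.5105    10,930.5733
  8     2,125.00     1,494.2684    11,954.1472
  9     2,125.00     1,429.9219    12,869.2972
  10   52,125.00    33,564.7304   335,647.3043
  Σ                 49,010.9102   408,357.5423
P = 49,010.9102; D_Mac = 8.33197 half-year periods = 4.16599 yrs; D_mod = 3.98659 yrs.
DV01 ≈ 3.98659 × 49,010.9102 × 0.0001 = 19.538638.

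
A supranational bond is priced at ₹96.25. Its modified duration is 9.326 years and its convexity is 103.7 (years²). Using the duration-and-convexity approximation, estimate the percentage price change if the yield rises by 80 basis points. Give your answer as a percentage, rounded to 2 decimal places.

-7.13%

Duration effect: -D_mod·Δy = -9.326 × (+0.008) = -0.074608
Convexity effect: ½·C·(Δy)² = 0.5 × 103.7 × (0.008)² = +0.0033184
ΔP/P ≈ -0.074608 + 0.0033184 = -0.0712896
= -7.12896%.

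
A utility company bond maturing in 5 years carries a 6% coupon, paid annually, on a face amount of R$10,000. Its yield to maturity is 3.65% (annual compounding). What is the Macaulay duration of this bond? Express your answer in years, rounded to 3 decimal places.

Periodic yield y = 0.0365. Discount each cash flow and weight by its year:
  t   CF        PV=CF/(1+0.0365)^t    t·PV
  1       600.00       578.8712       578.8712
  2       600.00       558.4864     1,116.9729
  3       600.00       538.8195     1,616.4586
  4       600.00       519.8452     2,079.3807
  5    10,600.00     8,860.5225    44,302.6125
  Σ                 11,056.5449    49,694.2960
Price P = Σ PV = 11,056.5449.
Macaulay duration = Σ(t·PV) / P = 49,694.2960 / 11,056.5449 = 4.49456 years.

4.495 years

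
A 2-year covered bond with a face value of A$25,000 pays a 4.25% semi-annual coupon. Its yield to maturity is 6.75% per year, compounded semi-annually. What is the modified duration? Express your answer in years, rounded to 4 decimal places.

1.8735 years

Periodic yield y = 0.03375. First find Macaulay duration:
  t   CF        PV=CF/(1+0.03375)^t    t·PV
  1       531.25       513.9057       513.9057
  2       531.25       497.1276       994.2553
  3       531.25       480.8973     1,442.6920
  4    25,531.25    22,356.8178    89,427.2713
  Σ                 23,848.7485    92,378.1243
P = 23,848.7485; Macaulay duration = 92,378.1243 / 23,848.7485 = 3.87350 half-year periods = 1.93675 years.
Modified duration = D_Mac / (1 + y) = 1.93675 / 1.03375 = 1.87352 years.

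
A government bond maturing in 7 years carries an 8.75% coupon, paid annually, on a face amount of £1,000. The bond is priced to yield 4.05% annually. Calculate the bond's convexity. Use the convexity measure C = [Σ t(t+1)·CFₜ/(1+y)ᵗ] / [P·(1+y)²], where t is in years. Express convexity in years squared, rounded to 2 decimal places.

39.10

With y = 0.0405:
  t   CF        PV=CF/(1+0.0405)^t    t·PV        t(t+1)·PV
  1        87.50        84.0942        84.0942         168.1884
  2        87.50        80.8209       161.6419         484.9256
  3        87.50        77.6751       233.0253         932.1012
  4        87.50        74.6517       298.6068       1,493.0340
  5        87.50        71.7460       358.7299       2,152.3797
  6        87.50        68.9534       413.7203       2,896.0419
  7     1,087.50       823.6348     5,765.4434      46,123.5473
  Σ                  1,281.5761     7,315.2618      54,250.2180
P = 1,281.5761.
Convexity = Σ t(t+1)·PV / [P·(1+y)²] = 54,250.2180 / (1,281.5761 × 1.082640) = 39.09966.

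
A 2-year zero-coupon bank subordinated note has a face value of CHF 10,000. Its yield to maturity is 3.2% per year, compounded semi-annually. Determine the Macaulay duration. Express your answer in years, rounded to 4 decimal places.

2.0000 years

A zero-coupon bond has a single cash flow at maturity, so its Macaulay duration equals its maturity: 2 years.
(Equivalently: 4 semi-annual periods ÷ 2 = 2 years.)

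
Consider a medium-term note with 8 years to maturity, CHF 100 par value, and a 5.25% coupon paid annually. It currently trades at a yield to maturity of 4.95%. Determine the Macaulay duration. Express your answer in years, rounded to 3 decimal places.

Periodic yield y = 0.0495. Discount each cash flow and weight by its year:
  t   CF        PV=CF/(1+0.0495)^t    t·PV
  1         5.25         5.0024         5.0024
  2         5.25         4.7664         9.5329
  3         5.25         4.5416        13.6249
  4         5.25         4.3274        17.3097
  5         5.25         4.1233        20.6166
  6         5.25         3.9288        23.5731
  7         5.25         3.7435        26.2048
  8       105.25        71.5093       572.0744
  Σ                    101.9429       687.9387
Price P = Σ PV = 101.9429.
Macaulay duration = Σ(t·PV) / P = 687.9387 / 101.9429 = 6.74828 years.

6.748 years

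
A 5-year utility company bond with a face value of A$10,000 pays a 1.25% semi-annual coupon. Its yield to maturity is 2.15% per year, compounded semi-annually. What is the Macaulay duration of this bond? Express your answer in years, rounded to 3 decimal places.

Periodic yield y = 0.01075. Discount each cash flow and weight by its period:
  t   CF        PV=CF/(1+0.01075)^t    t·PV
  1        62.50        61.8353        61.8353
  2        62.50        61.1776       122.3552
  3        62.50        60.5269       181.5808
  4        62.50        59.8832       239.5328
  5        62.50        59.2463       296.2315
  6        62.50        58.6162       351.6971
  7        62.50        57.9928       405.9493
  8        62.50        57.3760       459.0077
  9        62.50        56.7657       510.8916
  10   10,062.50     9,042.0810    90,420.8100
  Σ                  9,575.5010    93,049.8914
Price P = Σ PV = 9,575.5010.
Macaulay duration = Σ(t·PV) / P = 93,049.8914 / 9,575.5010 = 9.71750 half-year periods.
In years: 9.71750 / 2 = 4.85875 years.

4.859 years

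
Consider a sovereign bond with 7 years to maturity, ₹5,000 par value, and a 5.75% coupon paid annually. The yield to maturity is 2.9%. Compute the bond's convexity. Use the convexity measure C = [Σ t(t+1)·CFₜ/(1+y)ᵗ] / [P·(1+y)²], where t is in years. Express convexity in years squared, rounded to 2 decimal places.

With y = 0.029:
  t   CF        PV=CF/(1+0.029)^t    t·PV        t(t+1)·PV
  1       287.50       279.3975       279.3975         558.7949
  2       287.50       271.5233       543.0466       1,629.1398
  3       287.50       263.8710       791.6131       3,166.4525
  4       287.50       256.4344     1,025.7378       5,128.6888
  5       287.50       249.2074     1,246.0371       7,476.2227
  6       287.50       242.1841     1,453.1045      10,171.7316
  7     5,287.50     4,328.5532    30,299.8722     242,398.9778
  Σ                  5,891.1709    35,638.8088     270,530.0080
P = 5,891.1709.
Convexity = Σ t(t+1)·PV / [P·(1+y)²] = 270,530.0080 / (5,891.1709 × 1.058841) = 43.36937.

43.37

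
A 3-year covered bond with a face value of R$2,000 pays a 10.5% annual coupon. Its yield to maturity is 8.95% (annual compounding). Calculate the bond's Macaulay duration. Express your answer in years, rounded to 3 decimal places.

2.729 years

Periodic yield y = 0.0895. Discount each cash flow and weight by its year:
  t   CF        PV=CF/(1+0.0895)^t    t·PV
  1       210.00       192.7490       192.7490
  2       210.00       176.9151       353.8301
  3     2,210.00     1,708.8761     5,126.6282
  Σ                  2,078.5401     5,673.2073
Price P = Σ PV = 2,078.5401.
Macaulay duration = Σ(t·PV) / P = 5,673.2073 / 2,078.5401 = 2.72942 years.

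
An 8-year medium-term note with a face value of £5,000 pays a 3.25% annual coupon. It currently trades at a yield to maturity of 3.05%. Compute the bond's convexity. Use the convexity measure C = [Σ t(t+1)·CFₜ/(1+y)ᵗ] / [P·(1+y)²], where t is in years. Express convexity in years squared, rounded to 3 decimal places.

58.590

With y = 0.0305:
  t   CF        PV=CF/(1+0.0305)^t    t·PV        t(t+1)·PV
  1       162.50       157.6904       157.6904         315.3809
  2       162.50       153.0232       306.0465         918.1394
  3       162.50       148.4942       445.4825       1,781.9299
  4       162.50       144.0991       576.3965       2,881.9827
  5       162.50       139.8342       699.1710       4,195.0258
  6       162.50       135.6955       814.1729       5,699.2103
  7       162.50       131.6793       921.7549       7,374.0388
  8     5,162.50     4,059.5332    32,476.2655     292,286.3892
  Σ                  5,070.0491    36,396.9801     315,452.0971
P = 5,070.0491.
Convexity = Σ t(t+1)·PV / [P·(1+y)²] = 315,452.0971 / (5,070.0491 × 1.061930) = 58.59024.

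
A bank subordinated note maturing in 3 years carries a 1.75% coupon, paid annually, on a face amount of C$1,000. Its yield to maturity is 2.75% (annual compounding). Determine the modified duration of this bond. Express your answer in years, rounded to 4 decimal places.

Periodic yield y = 0.0275. First find Macaulay duration:
  t   CF        PV=CF/(1+0.0275)^t    t·PV
  1        17.50        17.0316        17.0316
  2        17.50        16.5758        33.1516
  3     1,017.50       937.9700     2,813.9099
  Σ                    971.5774     2,864.0931
P = 971.5774; Macaulay duration = 2,864.0931 / 971.5774 = 2.94788 years.
Modified duration = D_Mac / (1 + y) = 2.94788 / 1.0275 = 2.86898 years.

2.8690 years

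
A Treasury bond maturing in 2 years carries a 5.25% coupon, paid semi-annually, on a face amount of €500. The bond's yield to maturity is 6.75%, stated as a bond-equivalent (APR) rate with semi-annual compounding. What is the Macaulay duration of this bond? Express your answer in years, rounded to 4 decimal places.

Periodic yield y = 0.03375. Discount each cash flow and weight by its period:
  t   CF        PV=CF/(1+0.03375)^t    t·PV
  1       13.125        12.6965        12.6965
  2       13.125        12.2820        24.5640
  3       13.125        11.8810        35.6430
  4      513.125       449.3255     1,797.3021
  Σ                    486.1850     1,870.2055
Price P = Σ PV = 486.1850.
Macaulay duration = Σ(t·PV) / P = 1,870.2055 / 486.1850 = 3.84670 half-year periods.
In years: 3.84670 / 2 = 1.92335 years.

1.9233 years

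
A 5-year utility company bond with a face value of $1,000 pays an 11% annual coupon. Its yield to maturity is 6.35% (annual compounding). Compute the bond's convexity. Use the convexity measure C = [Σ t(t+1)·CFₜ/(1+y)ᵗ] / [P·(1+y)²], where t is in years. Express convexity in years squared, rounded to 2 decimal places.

20.80

With y = 0.0635:
  t   CF        PV=CF/(1+0.0635)^t    t·PV        t(t+1)·PV
  1       110.00       103.4321       103.4321         206.8641
  2       110.00        97.2563       194.5126         583.5377
  3       110.00        91.4493       274.3478       1,097.3911
  4       110.00        85.9890       343.9558       1,719.7792
  5     1,110.00       815.8973     4,079.4866      24,476.9197
  Σ                  1,194.0239     4,995.7349      28,084.4919
P = 1,194.0239.
Convexity = Σ t(t+1)·PV / [P·(1+y)²] = 28,084.4919 / (1,194.0239 × 1.131032) = 20.79594.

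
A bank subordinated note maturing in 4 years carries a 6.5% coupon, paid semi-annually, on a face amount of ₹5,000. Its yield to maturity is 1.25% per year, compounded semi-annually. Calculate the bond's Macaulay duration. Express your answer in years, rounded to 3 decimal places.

Periodic yield y = 0.00625. Discount each cash flow and weight by its period:
  t   CF        PV=CF/(1+0.00625)^t    t·PV
  1       162.50       161.4907       161.4907
  2       162.50       160.4876       320.9753
  3       162.50       159.4908       478.4725
  4       162.50       158.5002       634.0008
  5       162.50       157.5157       787.5786
  6       162.50       156.5374       939.2242
  7       162.50       155.5651     1,088.9555
  8     5,162.50     4,911.4861    39,291.8887
  Σ                  6,021.0736    43,702.5861
Price P = Σ PV = 6,021.0736.
Macaulay duration = Σ(t·PV) / P = 43,702.5861 / 6,021.0736 = 7.25827 half-year periods.
In years: 7.25827 / 2 = 3.62914 years.

3.629 years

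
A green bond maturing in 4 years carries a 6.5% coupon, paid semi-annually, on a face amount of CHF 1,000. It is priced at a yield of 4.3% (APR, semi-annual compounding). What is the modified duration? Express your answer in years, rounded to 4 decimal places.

3.5286 years

Periodic yield y = 0.0215. First find Macaulay duration:
  t   CF        PV=CF/(1+0.0215)^t    t·PV
  1        32.50        31.8160        31.8160
  2        32.50        31.1463        62.2926
  3        32.50        30.4908        91.4723
  4        32.50        29.8490       119.3960
  5        32.50        29.2208       146.1038
  6        32.50        28.6057       171.6344
  7        32.50        28.0037       196.0256
  8     1,032.50       870.9297     6,967.4375
  Σ                  1,080.0619     7,786.1782
P = 1,080.0619; Macaulay duration = 7,786.1782 / 1,080.0619 = 7.20901 half-year periods = 3.60451 years.
Modified duration = D_Mac / (1 + y) = 3.60451 / 1.0215 = 3.52864 years.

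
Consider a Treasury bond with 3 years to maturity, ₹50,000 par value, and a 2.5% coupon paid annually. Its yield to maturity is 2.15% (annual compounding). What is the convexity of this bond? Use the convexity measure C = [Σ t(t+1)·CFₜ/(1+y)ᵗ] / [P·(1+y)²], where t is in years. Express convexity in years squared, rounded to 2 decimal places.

With y = 0.0215:
  t   CF        PV=CF/(1+0.0215)^t    t·PV        t(t+1)·PV
  1     1,250.00     1,223.6907     1,223.6907       2,447.3813
  2     1,250.00     1,197.9350     2,395.8701       7,187.6103
  3    51,250.00    48,081.5829   144,244.7487     576,978.9950
  Σ                 50,503.2086   147,864.3095     586,613.9866
P = 50,503.2086.
Convexity = Σ t(t+1)·PV / [P·(1+y)²] = 586,613.9866 / (50,503.2086 × 1.043462) = 11.13158.

11.13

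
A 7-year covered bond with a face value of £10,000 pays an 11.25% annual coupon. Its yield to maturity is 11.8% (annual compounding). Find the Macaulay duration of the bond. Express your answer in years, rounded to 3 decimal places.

5.176 years

Periodic yield y = 0.118. Discount each cash flow and weight by its year:
  t   CF        PV=CF/(1+0.118)^t    t·PV
  1     1,125.00     1,006.2612     1,006.2612
  2     1,125.00       900.0547     1,800.1094
  3     1,125.00       805.0579     2,415.1737
  4     1,125.00       720.0876     2,880.3502
  5     1,125.00       644.0855     3,220.4274
  6     1,125.00       576.1051     3,456.6305
  7    11,125.00     5,095.7416    35,670.1910
  Σ                  9,747.3935    50,449.1434
Price P = Σ PV = 9,747.3935.
Macaulay duration = Σ(t·PV) / P = 50,449.1434 / 9,747.3935 = 5.17565 years.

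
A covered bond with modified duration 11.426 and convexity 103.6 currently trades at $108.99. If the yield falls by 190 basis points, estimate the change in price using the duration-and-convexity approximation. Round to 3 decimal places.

+$25.699

Duration effect: -D_mod·Δy = -11.426 × (-0.019) = +0.217094
Convexity effect: ½·C·(Δy)² = 0.5 × 103.6 × (-0.019)² = +0.0186998
ΔP/P ≈ +0.217094 + 0.0186998 = +0.2357938
ΔP ≈ 108.99 × (+0.2357938) = +25.699166262.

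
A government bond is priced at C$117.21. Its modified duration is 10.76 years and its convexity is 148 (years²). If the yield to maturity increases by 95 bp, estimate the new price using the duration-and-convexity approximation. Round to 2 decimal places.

Duration effect: -D_mod·Δy = -10.76 × (+0.0095) = -0.102220
Convexity effect: ½·C·(Δy)² = 0.5 × 148 × (0.0095)² = +0.0066785
ΔP/P ≈ -0.102220 + 0.0066785 = -0.0955415
New price ≈ 117.21 × (1 - 0.0955415) = 106.011580785.

C$106.01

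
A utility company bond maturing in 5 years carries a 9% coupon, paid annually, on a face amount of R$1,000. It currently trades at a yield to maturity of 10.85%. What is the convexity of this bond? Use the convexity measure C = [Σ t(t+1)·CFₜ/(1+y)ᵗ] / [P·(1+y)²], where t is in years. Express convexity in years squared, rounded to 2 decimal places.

19.33

With y = 0.1085:
  t   CF        PV=CF/(1+0.1085)^t    t·PV        t(t+1)·PV
  1        90.00        81.1908        81.1908         162.3816
  2        90.00        73.2438       146.4877         439.4630
  3        90.00        66.0747       198.2242         792.8968
  4        90.00        59.6073       238.4293       1,192.1467
  5     1,090.00       651.2504     3,256.2521      19,537.5123
  Σ                    931.3671     3,920.5841      22,124.4005
P = 931.3671.
Convexity = Σ t(t+1)·PV / [P·(1+y)²] = 22,124.4005 / (931.3671 × 1.228772) = 19.33211.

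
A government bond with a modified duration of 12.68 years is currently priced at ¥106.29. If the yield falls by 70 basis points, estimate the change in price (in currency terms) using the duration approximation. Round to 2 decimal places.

Duration approximation: ΔP/P ≈ -D_mod · Δy = -12.68 × (-0.007) = +0.088760.
ΔP ≈ 106.29 × (+0.088760) = +9.4343004.

+¥9.43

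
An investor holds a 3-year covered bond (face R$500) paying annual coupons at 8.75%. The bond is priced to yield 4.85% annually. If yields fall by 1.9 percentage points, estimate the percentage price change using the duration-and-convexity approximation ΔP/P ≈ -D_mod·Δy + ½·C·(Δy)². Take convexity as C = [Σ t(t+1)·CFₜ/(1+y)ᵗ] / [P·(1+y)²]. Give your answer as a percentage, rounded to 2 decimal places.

With y = 0.0485:
  t   CF        PV=CF/(1+0.0485)^t    t·PV        t(t+1)·PV
  1        43.75        41.7263        41.7263          83.4526
  2        43.75        39.7962        79.5923         238.7770
  3       543.75       471.7305     1,415.1915       5,660.7661
  Σ                    553.2529     1,536.5101       5,982.9956
P = 553.2529; D_Mac = 2.77723 yrs; D_mod = 2.64876 yrs; C = 9.83690.
Duration effect: -2.64876 × (-0.019) = +0.050327
Convexity effect: 0.5 × 9.83690 × (-0.019)² = +0.0017756
ΔP/P ≈ +0.050327 + 0.0017756 = +0.052102 = +5.2102%.

+5.21%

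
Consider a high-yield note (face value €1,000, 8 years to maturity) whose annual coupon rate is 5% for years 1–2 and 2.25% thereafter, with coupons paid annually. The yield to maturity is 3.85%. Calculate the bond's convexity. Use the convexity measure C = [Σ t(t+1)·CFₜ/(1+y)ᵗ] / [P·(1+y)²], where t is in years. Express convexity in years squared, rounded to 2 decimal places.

With y = 0.0385:
  t   CF        PV=CF/(1+0.0385)^t    t·PV        t(t+1)·PV
  1        50.00        48.1464        48.1464          96.2927
  2        50.00        46.3614        92.7229         278.1687
  3        22.50        20.0892        60.2677         241.0706
  4        22.50        19.3445        77.3778         386.8891
  5        22.50        18.6273        93.1365         558.8191
  6        22.50        17.9367       107.6204         753.3431
  7        22.50        17.2718       120.9024         967.2195
  8     1,022.50       755.8077     6,046.4616      54,418.1541
  Σ                    943.5850     6,646.6357      57,699.9570
P = 943.5850.
Convexity = Σ t(t+1)·PV / [P·(1+y)²] = 57,699.9570 / (943.5850 × 1.078482) = 56.69979.

56.70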